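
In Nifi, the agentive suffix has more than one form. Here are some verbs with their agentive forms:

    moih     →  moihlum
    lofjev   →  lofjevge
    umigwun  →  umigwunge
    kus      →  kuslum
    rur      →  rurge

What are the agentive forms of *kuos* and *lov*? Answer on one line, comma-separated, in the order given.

kuoslum, lovge

The alternation tracks the final consonant of the stem — -lum when the stem ends in a voiceless consonant (*moih*, *kus*); -ge when the stem ends in a voiced consonant (*lofjev*, *umigwun*, *rur*).
*kuos* — final consonant /s/ (voiceless) → -lum → *kuoslum*.
Since the final consonant of *lov* is /v/ (voiced), it takes -ge, giving *lovge*.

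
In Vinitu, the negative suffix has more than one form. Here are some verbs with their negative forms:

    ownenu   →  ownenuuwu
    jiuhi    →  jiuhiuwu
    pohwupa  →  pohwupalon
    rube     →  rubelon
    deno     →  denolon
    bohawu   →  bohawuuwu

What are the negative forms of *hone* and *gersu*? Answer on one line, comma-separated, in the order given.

The pattern is height harmony: -uwu when the last vowel of the stem is a high vowel (*ownenu*, *jiuhi*, *bohawu*); -lon when the last vowel of the stem is a non-high vowel (*pohwupa*, *rube*, *deno*).
*hone*: last vowel = /e/, a non-high vowel → -lon → *honelon*.
*gersu*: last vowel = /u/, a high vowel → -uwu → *gersuuwu*.

honelon, gersuuwu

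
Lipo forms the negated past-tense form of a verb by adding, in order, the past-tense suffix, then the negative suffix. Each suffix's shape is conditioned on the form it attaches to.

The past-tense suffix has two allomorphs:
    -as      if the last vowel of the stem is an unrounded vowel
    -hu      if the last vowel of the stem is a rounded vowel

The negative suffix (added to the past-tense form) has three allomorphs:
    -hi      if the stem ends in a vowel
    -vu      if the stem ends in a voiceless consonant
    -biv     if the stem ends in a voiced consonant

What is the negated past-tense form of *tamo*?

The last vowel of *tamo* is /o/, which is a rounded vowel, so the past-tense suffix is -hu, giving *tamohu*.
The past-tense form *tamohu*: final sound = /u/, a vowel → -hi → *tamohuhi*.

tamohuhi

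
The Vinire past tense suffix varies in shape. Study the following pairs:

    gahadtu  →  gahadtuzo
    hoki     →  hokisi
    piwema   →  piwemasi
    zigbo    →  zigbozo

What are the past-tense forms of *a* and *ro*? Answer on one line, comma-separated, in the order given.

asi, rozo

The suffix is conditioned by the last vowel: -zo when the last vowel of the stem is a rounded vowel (*gahadtu*, *zigbo*); -si when the last vowel of the stem is an unrounded vowel (*hoki*, *piwema*).
*a* — last vowel /a/ (an unrounded vowel) → -si → *asi*.
Since the last vowel of *ro* is /o/ (a rounded vowel), it takes -zo, giving *rozo*.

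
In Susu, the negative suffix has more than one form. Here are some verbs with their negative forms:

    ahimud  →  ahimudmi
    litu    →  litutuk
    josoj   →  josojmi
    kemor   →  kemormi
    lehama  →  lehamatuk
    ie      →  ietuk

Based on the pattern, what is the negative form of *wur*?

The suffix is conditioned by the final sound: -mi when the stem ends in a consonant (*ahimud*, *josoj*, *kemor*); -tuk when the stem ends in a vowel (*litu*, *lehama*, *ie*).
*wur* — final sound /r/ (a consonant) → -mi → *wurmi*.

wurmi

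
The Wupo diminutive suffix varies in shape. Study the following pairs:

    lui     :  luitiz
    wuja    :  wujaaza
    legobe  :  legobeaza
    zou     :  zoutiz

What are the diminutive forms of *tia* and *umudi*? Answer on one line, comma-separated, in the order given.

The alternation tracks the last vowel of the stem — -tiz when the last vowel of the stem is a high vowel (*lui*, *zou*); -aza when the last vowel of the stem is a non-high vowel (*wuja*, *legobe*).
Since the last vowel of *tia* is /a/ (a non-high vowel), it takes -aza, giving *tiaaza*.
*umudi*: last vowel = /i/, a high vowel → -tiz → *umuditiz*.

tiaaza, umuditiz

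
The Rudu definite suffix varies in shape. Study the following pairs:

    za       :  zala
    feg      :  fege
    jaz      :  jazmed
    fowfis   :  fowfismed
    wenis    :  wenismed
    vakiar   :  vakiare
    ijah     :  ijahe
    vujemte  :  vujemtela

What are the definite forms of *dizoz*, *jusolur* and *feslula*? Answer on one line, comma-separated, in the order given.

dizozmed, jusolure, feslulala

The suffix is conditioned by the final sound: -med when the stem ends in a sibilant (*jaz*, *fowfis*, *wenis*); -e when the stem ends in a non-sibilant consonant (*feg*, *vakiar*, *ijah*); -la when the stem ends in a vowel (*za*, *vujemte*).
Since the final sound of *dizoz* is /z/ (a sibilant), it takes -med, giving *dizozmed*.
*jusolur* — final sound /r/ (a non-sibilant consonant) → -e → *jusolure*.
*feslula*: final sound = /a/, a vowel → -la → *feslulala*.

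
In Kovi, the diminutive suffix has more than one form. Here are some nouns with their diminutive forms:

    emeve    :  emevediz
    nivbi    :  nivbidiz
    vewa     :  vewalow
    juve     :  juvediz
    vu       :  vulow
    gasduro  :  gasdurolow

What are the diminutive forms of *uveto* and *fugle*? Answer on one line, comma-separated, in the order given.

The suffix is conditioned by the last vowel: -diz when the last vowel of the stem is a front vowel (*emeve*, *nivbi*, *juve*); -low when the last vowel of the stem is a back vowel (*vewa*, *vu*, *gasduro*).
The last vowel of *uveto* is /o/, which is a back vowel, so the suffix is -low, giving *uvetolow*.
*fugle* — last vowel /e/ (a front vowel) → -diz → *fuglediz*.

uvetolow, fuglediz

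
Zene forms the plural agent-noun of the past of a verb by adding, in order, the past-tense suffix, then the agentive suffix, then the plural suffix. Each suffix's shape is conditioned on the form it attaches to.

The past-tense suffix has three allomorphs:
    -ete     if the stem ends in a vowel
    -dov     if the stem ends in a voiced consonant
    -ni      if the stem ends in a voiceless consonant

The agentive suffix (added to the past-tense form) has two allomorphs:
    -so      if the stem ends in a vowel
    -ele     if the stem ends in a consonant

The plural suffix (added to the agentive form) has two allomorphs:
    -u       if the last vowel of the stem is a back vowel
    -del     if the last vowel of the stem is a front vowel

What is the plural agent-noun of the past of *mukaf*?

The final sound of *mukaf* is /f/, which is a voiceless consonant, so the past-tense suffix is -ni, giving *mukafni*.
The final sound of the past-tense form *mukafni* is /i/, which is a vowel, so the agentive suffix is -so, giving *mukafniso*.
The last vowel of the agentive form *mukafniso* is /o/, which is a back vowel, so the plural suffix is -u, giving *mukafnisou*.

mukafnisou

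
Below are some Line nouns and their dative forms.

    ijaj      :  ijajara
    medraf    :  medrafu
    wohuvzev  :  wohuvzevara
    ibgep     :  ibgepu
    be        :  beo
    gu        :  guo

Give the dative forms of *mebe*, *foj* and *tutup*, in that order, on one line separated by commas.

mebeo, fojara, tutupu

The alternation tracks the final sound of the stem — -u when the stem ends in a voiceless consonant (*medraf*, *ibgep*); -ara when the stem ends in a voiced consonant (*ijaj*, *wohuvzev*); -o when the stem ends in a vowel (*be*, *gu*).
The final sound of *mebe* is /e/, which is a vowel, so the suffix is -o, giving *mebeo*.
The final sound of *foj* is /j/, which is a voiced consonant, so the suffix is -ara, giving *fojara*.
*tutup* — final sound /p/ (a voiceless consonant) → -u → *tutupu*.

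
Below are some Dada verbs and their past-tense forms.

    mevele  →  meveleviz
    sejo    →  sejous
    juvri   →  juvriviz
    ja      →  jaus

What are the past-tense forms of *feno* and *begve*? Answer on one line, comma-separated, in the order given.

fenous, begveviz

Looking at the last vowel of each stem: -viz when the last vowel of the stem is a front vowel (*mevele*, *juvri*); -us when the last vowel of the stem is a back vowel (*sejo*, *ja*).
*feno* — last vowel /o/ (a back vowel) → -us → *fenous*.
Since the last vowel of *begve* is /e/ (a front vowel), it takes -viz, giving *begveviz*.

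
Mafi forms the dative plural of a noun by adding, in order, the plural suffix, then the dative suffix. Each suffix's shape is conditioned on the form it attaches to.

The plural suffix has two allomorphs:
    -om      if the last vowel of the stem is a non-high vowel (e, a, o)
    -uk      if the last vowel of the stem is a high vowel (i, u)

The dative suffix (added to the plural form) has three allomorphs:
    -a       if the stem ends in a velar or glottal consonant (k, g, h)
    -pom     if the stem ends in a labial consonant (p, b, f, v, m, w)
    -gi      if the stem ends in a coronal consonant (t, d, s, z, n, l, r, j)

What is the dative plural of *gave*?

gaveompom

Since the last vowel of *gave* is /e/ (a non-high vowel), it takes -om, giving *gaveom*.
Since the final consonant of the plural form *gaveom* is /m/ (labial), it takes -pom, giving *gaveompom*.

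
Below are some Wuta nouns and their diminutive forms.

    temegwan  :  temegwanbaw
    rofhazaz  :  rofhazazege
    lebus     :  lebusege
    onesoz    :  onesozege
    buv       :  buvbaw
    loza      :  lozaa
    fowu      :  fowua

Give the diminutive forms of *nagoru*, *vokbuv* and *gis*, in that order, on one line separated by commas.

The pattern is sibilance of the final sound: -ege when the stem ends in a sibilant (*rofhazaz*, *lebus*, *onesoz*); -baw when the stem ends in a non-sibilant consonant (*temegwan*, *buv*); -a when the stem ends in a vowel (*loza*, *fowu*).
The final sound of *nagoru* is /u/, which is a vowel, so the suffix is -a, giving *nagorua*.
The final sound of *vokbuv* is /v/, which is a non-sibilant consonant, so the suffix is -baw, giving *vokbuvbaw*.
*gis* — final sound /s/ (a sibilant) → -ege → *gisege*.

nagorua, vokbuvbaw, gisege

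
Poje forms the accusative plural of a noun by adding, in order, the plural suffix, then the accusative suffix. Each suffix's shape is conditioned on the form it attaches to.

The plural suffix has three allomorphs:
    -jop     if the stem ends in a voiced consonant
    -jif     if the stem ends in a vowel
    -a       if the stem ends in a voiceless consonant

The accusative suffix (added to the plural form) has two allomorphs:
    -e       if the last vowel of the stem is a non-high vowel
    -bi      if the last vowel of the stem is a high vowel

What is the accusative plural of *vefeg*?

*vefeg* — final sound /g/ (a voiced consonant) → -jop → *vefegjop*.
The plural form *vefegjop*: last vowel = /o/, a non-high vowel → -e → *vefegjope*.

vefegjope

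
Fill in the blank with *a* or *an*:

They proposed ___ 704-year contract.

a

The indefinite article is chosen by the initial *sound* of the following word, not its spelling.
The number *704* is spoken "seven hundred …", beginning with /ˈsɛvən/ — a consonant sound.
So the article is *a*: They proposed a 704-year contract.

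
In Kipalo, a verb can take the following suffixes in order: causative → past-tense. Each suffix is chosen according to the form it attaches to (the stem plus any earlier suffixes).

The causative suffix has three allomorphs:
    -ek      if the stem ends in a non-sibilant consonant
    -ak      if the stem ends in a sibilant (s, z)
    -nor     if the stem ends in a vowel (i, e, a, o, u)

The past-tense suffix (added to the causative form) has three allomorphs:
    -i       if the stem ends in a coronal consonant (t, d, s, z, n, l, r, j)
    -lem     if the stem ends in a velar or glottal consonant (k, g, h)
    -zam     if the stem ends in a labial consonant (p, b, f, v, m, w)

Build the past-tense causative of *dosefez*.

dosefezaklem

*dosefez*: final sound = /z/, a sibilant → -ak → *dosefezak*.
Since the final consonant of the causative form *dosefezak* is /k/ (velar/glottal), it takes -lem, giving *dosefezaklem*.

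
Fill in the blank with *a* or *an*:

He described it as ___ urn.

The indefinite article is chosen by the initial *sound* of the following word, not its spelling.
*urn* begins with the sound /ɜr/ (u pronounced /ɜr/) — a vowel sound.
So the article is *an*: He described it as an urn.

an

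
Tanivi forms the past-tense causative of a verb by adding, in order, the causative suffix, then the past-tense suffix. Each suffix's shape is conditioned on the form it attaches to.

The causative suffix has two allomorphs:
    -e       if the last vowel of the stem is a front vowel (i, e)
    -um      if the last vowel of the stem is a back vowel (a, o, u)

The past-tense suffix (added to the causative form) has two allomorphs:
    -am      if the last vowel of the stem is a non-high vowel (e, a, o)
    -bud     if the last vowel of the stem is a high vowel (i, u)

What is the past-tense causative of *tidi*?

tidieam

*tidi*: last vowel = /i/, a front vowel → -e → *tidie*.
The causative form *tidie* — last vowel /e/ (a non-high vowel) → -am → *tidieam*.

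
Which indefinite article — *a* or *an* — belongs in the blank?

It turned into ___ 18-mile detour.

an

The indefinite article is chosen by the initial *sound* of the following word, not its spelling.
The number *18* is spoken "eighteen", beginning with /ˌeɪˈtiːn/ — a vowel sound.
So the article is *an*: It turned into an 18-mile detour.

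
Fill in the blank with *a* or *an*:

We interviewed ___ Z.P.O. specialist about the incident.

The indefinite article is chosen by the initial *sound* of the following word, not its spelling.
The initialism *Z.P.O.* is read letter by letter; the first letter, Z, is pronounced /ziː/, which begins with a consonant sound.
So the article is *a*: We interviewed a Z.P.O. specialist about the incident.

a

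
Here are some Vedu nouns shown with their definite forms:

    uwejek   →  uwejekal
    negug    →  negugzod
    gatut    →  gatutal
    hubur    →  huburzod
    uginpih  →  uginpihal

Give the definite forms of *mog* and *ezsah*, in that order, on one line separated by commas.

The alternation tracks the final consonant of the stem — -al when the stem ends in a voiceless consonant (*uwejek*, *gatut*, *uginpih*); -zod when the stem ends in a voiced consonant (*negug*, *hubur*).
Since the final consonant of *mog* is /g/ (voiced), it takes -zod, giving *mogzod*.
Since the final consonant of *ezsah* is /h/ (voiceless), it takes -al, giving *ezsahal*.

mogzod, ezsahal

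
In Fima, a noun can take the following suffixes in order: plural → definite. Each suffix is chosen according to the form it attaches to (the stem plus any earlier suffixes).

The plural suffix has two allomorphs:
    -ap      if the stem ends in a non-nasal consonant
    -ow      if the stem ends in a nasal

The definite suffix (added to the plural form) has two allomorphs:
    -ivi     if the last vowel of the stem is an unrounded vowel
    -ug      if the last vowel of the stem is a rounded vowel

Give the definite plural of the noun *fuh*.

Since the final consonant of *fuh* is /h/ (non-nasal), it takes -ap, giving *fuhap*.
The last vowel of the plural form *fuhap* is /a/, which is an unrounded vowel, so the definite suffix is -ivi, giving *fuhapivi*.

fuhapivi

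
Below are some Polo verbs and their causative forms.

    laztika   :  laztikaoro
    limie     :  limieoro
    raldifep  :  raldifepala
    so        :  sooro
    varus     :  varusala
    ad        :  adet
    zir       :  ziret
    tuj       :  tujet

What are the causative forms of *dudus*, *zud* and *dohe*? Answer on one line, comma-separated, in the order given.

dudusala, zudet, doheoro

The suffix is conditioned by the final sound: -ala when the stem ends in a voiceless consonant (*raldifep*, *varus*); -et when the stem ends in a voiced consonant (*ad*, *zir*, *tuj*); -oro when the stem ends in a vowel (*laztika*, *limie*, *so*).
*dudus*: final sound = /s/, a voiceless consonant → -ala → *dudusala*.
The final sound of *zud* is /d/, which is a voiced consonant, so the suffix is -et, giving *zudet*.
*dohe*: final sound = /e/, a vowel → -oro → *doheoro*.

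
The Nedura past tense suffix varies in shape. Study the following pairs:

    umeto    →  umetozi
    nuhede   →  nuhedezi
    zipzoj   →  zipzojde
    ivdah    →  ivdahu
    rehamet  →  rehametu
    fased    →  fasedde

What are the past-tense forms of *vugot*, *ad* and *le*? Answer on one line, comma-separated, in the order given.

vugotu, adde, lezi

The alternation tracks the final sound of the stem — -u when the stem ends in a voiceless consonant (*ivdah*, *rehamet*); -de when the stem ends in a voiced consonant (*zipzoj*, *fased*); -zi when the stem ends in a vowel (*umeto*, *nuhede*).
Since the final sound of *vugot* is /t/ (a voiceless consonant), it takes -u, giving *vugotu*.
*ad*: final sound = /d/, a voiced consonant → -de → *adde*.
Since the final sound of *le* is /e/ (a vowel), it takes -zi, giving *lezi*.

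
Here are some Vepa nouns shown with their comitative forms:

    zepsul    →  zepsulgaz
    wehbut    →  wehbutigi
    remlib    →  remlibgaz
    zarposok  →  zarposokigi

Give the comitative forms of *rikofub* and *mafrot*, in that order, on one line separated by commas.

rikofubgaz, mafrotigi

The alternation tracks the final consonant of the stem — -igi when the stem ends in a voiceless consonant (*wehbut*, *zarposok*); -gaz when the stem ends in a voiced consonant (*zepsul*, *remlib*).
Since the final consonant of *rikofub* is /b/ (voiced), it takes -gaz, giving *rikofubgaz*.
*mafrot*: final consonant = /t/, voiceless → -igi → *mafrotigi*.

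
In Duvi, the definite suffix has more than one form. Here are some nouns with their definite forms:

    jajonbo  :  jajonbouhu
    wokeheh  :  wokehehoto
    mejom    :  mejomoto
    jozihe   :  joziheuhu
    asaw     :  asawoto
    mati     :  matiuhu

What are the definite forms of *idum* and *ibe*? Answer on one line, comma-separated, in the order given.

The pattern is consonant vs. vowel: -oto when the stem ends in a consonant (*wokeheh*, *mejom*, *asaw*); -uhu when the stem ends in a vowel (*jajonbo*, *jozihe*, *mati*).
*idum* — final sound /m/ (a consonant) → -oto → *idumoto*.
*ibe*: final sound = /e/, a vowel → -uhu → *ibeuhu*.

idumoto, ibeuhu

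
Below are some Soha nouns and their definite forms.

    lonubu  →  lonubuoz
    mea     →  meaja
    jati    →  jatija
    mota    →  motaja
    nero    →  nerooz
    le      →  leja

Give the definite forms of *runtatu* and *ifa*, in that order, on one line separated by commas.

runtatuoz, ifaja

The suffix is conditioned by the last vowel: -oz when the last vowel of the stem is a rounded vowel (*lonubu*, *nero*); -ja when the last vowel of the stem is an unrounded vowel (*mea*, *jati*, *mota*, *le*).
Since the last vowel of *runtatu* is /u/ (a rounded vowel), it takes -oz, giving *runtatuoz*.
*ifa* — last vowel /a/ (an unrounded vowel) → -ja → *ifaja*.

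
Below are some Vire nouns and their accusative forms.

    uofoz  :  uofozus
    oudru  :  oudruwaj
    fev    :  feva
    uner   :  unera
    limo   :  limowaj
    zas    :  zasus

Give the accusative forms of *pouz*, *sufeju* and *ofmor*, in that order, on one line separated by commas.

The alternation tracks the final sound of the stem — -us when the stem ends in a sibilant (*uofoz*, *zas*); -a when the stem ends in a non-sibilant consonant (*fev*, *uner*); -waj when the stem ends in a vowel (*oudru*, *limo*).
*pouz*: final sound = /z/, a sibilant → -us → *pouzus*.
Since the final sound of *sufeju* is /u/ (a vowel), it takes -waj, giving *sufejuwaj*.
Since the final sound of *ofmor* is /r/ (a non-sibilant consonant), it takes -a, giving *ofmora*.

pouzus, sufejuwaj, ofmora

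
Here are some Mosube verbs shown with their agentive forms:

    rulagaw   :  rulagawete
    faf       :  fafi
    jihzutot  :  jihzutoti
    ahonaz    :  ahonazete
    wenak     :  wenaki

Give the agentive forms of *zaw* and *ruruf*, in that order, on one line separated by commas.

zawete, rurufi

The alternation tracks the final consonant of the stem — -i when the stem ends in a voiceless consonant (*faf*, *jihzutot*, *wenak*); -ete when the stem ends in a voiced consonant (*rulagaw*, *ahonaz*).
*zaw*: final consonant = /w/, voiced → -ete → *zawete*.
*ruruf*: final consonant = /f/, voiceless → -i → *rurufi*.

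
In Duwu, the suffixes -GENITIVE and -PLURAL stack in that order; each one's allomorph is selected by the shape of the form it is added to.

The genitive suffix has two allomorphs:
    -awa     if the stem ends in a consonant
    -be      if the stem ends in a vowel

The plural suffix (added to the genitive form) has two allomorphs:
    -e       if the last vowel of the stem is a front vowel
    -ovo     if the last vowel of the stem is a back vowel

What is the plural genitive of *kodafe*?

*kodafe* — final sound /e/ (a vowel) → -be → *kodafebe*.
Since the last vowel of the genitive form *kodafebe* is /e/ (a front vowel), it takes -e, giving *kodafebee*.

kodafebee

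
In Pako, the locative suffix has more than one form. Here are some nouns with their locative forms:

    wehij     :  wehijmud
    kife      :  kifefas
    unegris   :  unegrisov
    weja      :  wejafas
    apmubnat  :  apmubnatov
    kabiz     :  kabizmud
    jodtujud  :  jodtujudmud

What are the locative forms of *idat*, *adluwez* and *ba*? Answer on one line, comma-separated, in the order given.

Looking at the final sound of each stem: -ov when the stem ends in a voiceless consonant (*unegris*, *apmubnat*); -mud when the stem ends in a voiced consonant (*wehij*, *kabiz*, *jodtujud*); -fas when the stem ends in a vowel (*kife*, *weja*).
The final sound of *idat* is /t/, which is a voiceless consonant, so the suffix is -ov, giving *idatov*.
*adluwez*: final sound = /z/, a voiced consonant → -mud → *adluwezmud*.
*ba*: final sound = /a/, a vowel → -fas → *bafas*.

idatov, adluwezmud, bafas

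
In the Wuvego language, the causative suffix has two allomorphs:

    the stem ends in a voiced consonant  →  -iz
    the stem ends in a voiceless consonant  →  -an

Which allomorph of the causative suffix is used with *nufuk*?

-an

*nufuk* — final consonant /k/ (voiceless) → -an.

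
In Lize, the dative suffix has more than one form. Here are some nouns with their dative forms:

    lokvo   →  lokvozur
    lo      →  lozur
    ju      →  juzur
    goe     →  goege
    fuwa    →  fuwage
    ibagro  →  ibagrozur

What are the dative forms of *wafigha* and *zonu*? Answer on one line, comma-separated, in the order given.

The suffix is conditioned by the last vowel: -zur when the last vowel of the stem is a rounded vowel (*lokvo*, *lo*, *ju*, *ibagro*); -ge when the last vowel of the stem is an unrounded vowel (*goe*, *fuwa*).
Since the last vowel of *wafigha* is /a/ (an unrounded vowel), it takes -ge, giving *wafighage*.
The last vowel of *zonu* is /u/, which is a rounded vowel, so the suffix is -zur, giving *zonuzur*.

wafighage, zonuzur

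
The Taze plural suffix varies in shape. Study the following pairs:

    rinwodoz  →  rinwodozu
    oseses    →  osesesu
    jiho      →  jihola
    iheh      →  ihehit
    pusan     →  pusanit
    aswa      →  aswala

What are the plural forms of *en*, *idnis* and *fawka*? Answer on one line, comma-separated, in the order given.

enit, idnisu, fawkala

Looking at the final sound of each stem: -u when the stem ends in a sibilant (*rinwodoz*, *oseses*); -it when the stem ends in a non-sibilant consonant (*iheh*, *pusan*); -la when the stem ends in a vowel (*jiho*, *aswa*).
*en* — final sound /n/ (a non-sibilant consonant) → -it → *enit*.
The final sound of *idnis* is /s/, which is a sibilant, so the suffix is -u, giving *idnisu*.
Since the final sound of *fawka* is /a/ (a vowel), it takes -la, giving *fawkala*.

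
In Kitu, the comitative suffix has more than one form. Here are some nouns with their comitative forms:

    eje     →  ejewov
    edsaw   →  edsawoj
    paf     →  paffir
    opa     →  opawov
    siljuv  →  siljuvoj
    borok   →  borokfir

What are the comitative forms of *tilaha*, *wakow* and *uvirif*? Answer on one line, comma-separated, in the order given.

tilahawov, wakowoj, uviriffir

The alternation tracks the final sound of the stem — -fir when the stem ends in a voiceless consonant (*paf*, *borok*); -oj when the stem ends in a voiced consonant (*edsaw*, *siljuv*); -wov when the stem ends in a vowel (*eje*, *opa*).
*tilaha* — final sound /a/ (a vowel) → -wov → *tilahawov*.
*wakow*: final sound = /w/, a voiced consonant → -oj → *wakowoj*.
*uvirif*: final sound = /f/, a voiceless consonant → -fir → *uviriffir*.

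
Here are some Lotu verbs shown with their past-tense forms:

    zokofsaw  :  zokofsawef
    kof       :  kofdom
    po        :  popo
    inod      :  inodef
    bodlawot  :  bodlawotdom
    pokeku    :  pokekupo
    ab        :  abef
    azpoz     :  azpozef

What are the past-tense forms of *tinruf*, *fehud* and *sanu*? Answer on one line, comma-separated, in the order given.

The alternation tracks the final sound of the stem — -dom when the stem ends in a voiceless consonant (*kof*, *bodlawot*); -ef when the stem ends in a voiced consonant (*zokofsaw*, *inod*, *ab*, *azpoz*); -po when the stem ends in a vowel (*po*, *pokeku*).
The final sound of *tinruf* is /f/, which is a voiceless consonant, so the suffix is -dom, giving *tinrufdom*.
*fehud*: final sound = /d/, a voiced consonant → -ef → *fehudef*.
*sanu*: final sound = /u/, a vowel → -po → *sanupo*.

tinrufdom, fehudef, sanupo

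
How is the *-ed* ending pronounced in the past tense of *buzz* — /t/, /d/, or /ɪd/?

/d/

The stem *buzz* ends in a voiced sound other than /d/.
The -ed suffix is realized as /ɪd/ after /t, d/; as /t/ after other voiceless consonants; and as /d/ after other voiced sounds.
So -ed on *buzz* is pronounced /d/.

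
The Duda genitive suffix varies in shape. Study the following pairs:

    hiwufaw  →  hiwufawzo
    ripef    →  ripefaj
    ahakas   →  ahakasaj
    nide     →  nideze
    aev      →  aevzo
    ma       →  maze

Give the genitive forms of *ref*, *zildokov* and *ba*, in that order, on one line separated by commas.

refaj, zildokovzo, baze

The suffix is conditioned by the final sound: -aj when the stem ends in a voiceless consonant (*ripef*, *ahakas*); -zo when the stem ends in a voiced consonant (*hiwufaw*, *aev*); -ze when the stem ends in a vowel (*nide*, *ma*).
Since the final sound of *ref* is /f/ (a voiceless consonant), it takes -aj, giving *refaj*.
The final sound of *zildokov* is /v/, which is a voiced consonant, so the suffix is -zo, giving *zildokovzo*.
The final sound of *ba* is /a/, which is a vowel, so the suffix is -ze, giving *baze*.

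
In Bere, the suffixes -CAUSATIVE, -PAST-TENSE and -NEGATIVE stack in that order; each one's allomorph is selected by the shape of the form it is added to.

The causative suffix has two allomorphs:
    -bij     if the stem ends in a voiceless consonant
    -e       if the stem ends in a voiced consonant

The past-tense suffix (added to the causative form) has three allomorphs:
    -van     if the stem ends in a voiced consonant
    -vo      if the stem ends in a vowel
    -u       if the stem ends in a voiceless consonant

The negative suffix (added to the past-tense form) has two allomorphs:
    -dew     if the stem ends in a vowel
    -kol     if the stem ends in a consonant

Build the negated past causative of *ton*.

The final consonant of *ton* is /n/, which is voiced, so the causative suffix is -e, giving *tone*.
The final sound of the causative form *tone* is /e/, which is a vowel, so the past-tense suffix is -vo, giving *tonevo*.
Since the final sound of the past-tense form *tonevo* is /o/ (a vowel), it takes -dew, giving *tonevodew*.

tonevodew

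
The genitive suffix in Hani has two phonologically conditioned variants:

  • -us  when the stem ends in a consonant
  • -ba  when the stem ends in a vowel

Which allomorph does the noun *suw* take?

The final sound of *suw* is /w/, which is a consonant, so the suffix is -us.

-us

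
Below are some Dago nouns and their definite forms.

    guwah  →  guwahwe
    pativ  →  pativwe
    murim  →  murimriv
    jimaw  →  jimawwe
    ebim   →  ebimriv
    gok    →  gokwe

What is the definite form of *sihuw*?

sihuwwe

The alternation tracks the final consonant of the stem — -riv when the stem ends in a nasal (*murim*, *ebim*); -we when the stem ends in a non-nasal consonant (*guwah*, *pativ*, *jimaw*, *gok*).
Since the final consonant of *sihuw* is /w/ (non-nasal), it takes -we, giving *sihuwwe*.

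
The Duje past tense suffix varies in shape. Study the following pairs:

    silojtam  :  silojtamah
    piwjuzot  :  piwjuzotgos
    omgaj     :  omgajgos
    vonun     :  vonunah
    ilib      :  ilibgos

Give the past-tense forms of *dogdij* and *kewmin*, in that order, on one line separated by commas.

dogdijgos, kewminah

The alternation tracks the final consonant of the stem — -ah when the stem ends in a nasal (*silojtam*, *vonun*); -gos when the stem ends in a non-nasal consonant (*piwjuzot*, *omgaj*, *ilib*).
Since the final consonant of *dogdij* is /j/ (non-nasal), it takes -gos, giving *dogdijgos*.
*kewmin*: final consonant = /n/, a nasal → -ah → *kewminah*.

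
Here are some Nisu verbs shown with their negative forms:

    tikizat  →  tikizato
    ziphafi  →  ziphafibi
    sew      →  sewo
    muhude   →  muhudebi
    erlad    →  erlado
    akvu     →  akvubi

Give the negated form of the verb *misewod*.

misewodo

Looking at the final sound of each stem: -o when the stem ends in a consonant (*tikizat*, *sew*, *erlad*); -bi when the stem ends in a vowel (*ziphafi*, *muhude*, *akvu*).
*misewod* — final sound /d/ (a consonant) → -o → *misewodo*.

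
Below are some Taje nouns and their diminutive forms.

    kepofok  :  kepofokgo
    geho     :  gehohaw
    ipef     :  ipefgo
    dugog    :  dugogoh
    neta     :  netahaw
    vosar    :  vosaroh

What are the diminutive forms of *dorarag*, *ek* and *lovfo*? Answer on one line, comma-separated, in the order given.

doraragoh, ekgo, lovfohaw

The suffix is conditioned by the final sound: -go when the stem ends in a voiceless consonant (*kepofok*, *ipef*); -oh when the stem ends in a voiced consonant (*dugog*, *vosar*); -haw when the stem ends in a vowel (*geho*, *neta*).
The final sound of *dorarag* is /g/, which is a voiced consonant, so the suffix is -oh, giving *doraragoh*.
*ek* — final sound /k/ (a voiceless consonant) → -go → *ekgo*.
The final sound of *lovfo* is /o/, which is a vowel, so the suffix is -haw, giving *lovfohaw*.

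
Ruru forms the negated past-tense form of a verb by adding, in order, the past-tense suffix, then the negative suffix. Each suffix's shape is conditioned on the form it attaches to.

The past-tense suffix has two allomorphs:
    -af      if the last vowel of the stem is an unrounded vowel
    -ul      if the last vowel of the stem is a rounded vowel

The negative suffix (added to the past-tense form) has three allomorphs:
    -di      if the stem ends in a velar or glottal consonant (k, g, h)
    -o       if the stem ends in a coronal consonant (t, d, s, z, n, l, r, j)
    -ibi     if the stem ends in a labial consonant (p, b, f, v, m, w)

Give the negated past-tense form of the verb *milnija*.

The last vowel of *milnija* is /a/, which is an unrounded vowel, so the past-tense suffix is -af, giving *milnijaaf*.
The final consonant of the past-tense form *milnijaaf* is /f/, which is labial, so the negative suffix is -ibi, giving *milnijaafibi*.

milnijaafibi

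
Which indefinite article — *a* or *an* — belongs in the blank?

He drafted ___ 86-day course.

The indefinite article is chosen by the initial *sound* of the following word, not its spelling.
The number *86* is spoken "eighty-…", beginning with /ˈeɪti/ — a vowel sound.
So the article is *an*: He drafted an 86-day course.

an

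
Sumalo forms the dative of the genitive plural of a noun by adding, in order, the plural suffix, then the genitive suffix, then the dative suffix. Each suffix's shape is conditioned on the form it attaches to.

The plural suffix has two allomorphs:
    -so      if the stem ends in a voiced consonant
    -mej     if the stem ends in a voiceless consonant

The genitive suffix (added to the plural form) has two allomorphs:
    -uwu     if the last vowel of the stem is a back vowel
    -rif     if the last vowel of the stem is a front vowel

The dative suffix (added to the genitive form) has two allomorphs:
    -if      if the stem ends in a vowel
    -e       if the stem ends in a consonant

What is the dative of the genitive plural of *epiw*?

*epiw* — final consonant /w/ (voiced) → -so → *epiwso*.
The last vowel of the plural form *epiwso* is /o/, which is a back vowel, so the genitive suffix is -uwu, giving *epiwsouwu*.
The final sound of the genitive form *epiwsouwu* is /u/, which is a vowel, so the dative suffix is -if, giving *epiwsouwuif*.

epiwsouwuif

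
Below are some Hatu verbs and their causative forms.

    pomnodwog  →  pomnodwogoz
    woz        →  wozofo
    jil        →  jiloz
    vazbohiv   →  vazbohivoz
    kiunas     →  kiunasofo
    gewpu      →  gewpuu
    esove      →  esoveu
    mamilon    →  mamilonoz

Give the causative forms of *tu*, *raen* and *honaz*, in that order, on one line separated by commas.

The pattern is sibilance of the final sound: -ofo when the stem ends in a sibilant (*woz*, *kiunas*); -oz when the stem ends in a non-sibilant consonant (*pomnodwog*, *jil*, *vazbohiv*, *mamilon*); -u when the stem ends in a vowel (*gewpu*, *esove*).
*tu* — final sound /u/ (a vowel) → -u → *tuu*.
*raen* — final sound /n/ (a non-sibilant consonant) → -oz → *raenoz*.
*honaz*: final sound = /z/, a sibilant → -ofo → *honazofo*.

tuu, raenoz, honazofo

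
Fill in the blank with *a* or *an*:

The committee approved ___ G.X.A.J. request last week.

a

The indefinite article is chosen by the initial *sound* of the following word, not its spelling.
The initialism *G.X.A.J.* is read letter by letter; the first letter, G, is pronounced /dʒiː/, which begins with a consonant sound.
So the article is *a*: The committee approved a G.X.A.J. request last week.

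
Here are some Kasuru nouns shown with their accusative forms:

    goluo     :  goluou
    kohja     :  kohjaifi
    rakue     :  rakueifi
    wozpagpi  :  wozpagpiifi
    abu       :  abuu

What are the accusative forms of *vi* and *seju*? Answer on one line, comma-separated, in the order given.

viifi, sejuu

The alternation tracks the last vowel of the stem — -u when the last vowel of the stem is a rounded vowel (*goluo*, *abu*); -ifi when the last vowel of the stem is an unrounded vowel (*kohja*, *rakue*, *wozpagpi*).
The last vowel of *vi* is /i/, which is an unrounded vowel, so the suffix is -ifi, giving *viifi*.
*seju* — last vowel /u/ (a rounded vowel) → -u → *sejuu*.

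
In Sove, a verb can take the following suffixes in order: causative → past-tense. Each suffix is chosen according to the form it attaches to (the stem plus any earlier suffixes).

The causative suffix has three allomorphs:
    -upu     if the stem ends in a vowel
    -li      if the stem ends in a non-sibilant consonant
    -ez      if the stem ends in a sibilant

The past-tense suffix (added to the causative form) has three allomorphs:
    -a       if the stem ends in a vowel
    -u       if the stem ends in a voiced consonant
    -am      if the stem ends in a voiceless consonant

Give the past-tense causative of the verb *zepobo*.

*zepobo*: final sound = /o/, a vowel → -upu → *zepoboupu*.
The final sound of the causative form *zepoboupu* is /u/, which is a vowel, so the past-tense suffix is -a, giving *zepoboupua*.

zepoboupua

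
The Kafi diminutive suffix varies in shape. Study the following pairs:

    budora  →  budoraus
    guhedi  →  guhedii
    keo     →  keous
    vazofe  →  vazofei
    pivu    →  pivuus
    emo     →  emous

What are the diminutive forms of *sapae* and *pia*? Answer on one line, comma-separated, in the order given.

The suffix is conditioned by the last vowel: -i when the last vowel of the stem is a front vowel (*guhedi*, *vazofe*); -us when the last vowel of the stem is a back vowel (*budora*, *keo*, *pivu*, *emo*).
The last vowel of *sapae* is /e/, which is a front vowel, so the suffix is -i, giving *sapaei*.
*pia*: last vowel = /a/, a back vowel → -us → *piaus*.

sapaei, piaus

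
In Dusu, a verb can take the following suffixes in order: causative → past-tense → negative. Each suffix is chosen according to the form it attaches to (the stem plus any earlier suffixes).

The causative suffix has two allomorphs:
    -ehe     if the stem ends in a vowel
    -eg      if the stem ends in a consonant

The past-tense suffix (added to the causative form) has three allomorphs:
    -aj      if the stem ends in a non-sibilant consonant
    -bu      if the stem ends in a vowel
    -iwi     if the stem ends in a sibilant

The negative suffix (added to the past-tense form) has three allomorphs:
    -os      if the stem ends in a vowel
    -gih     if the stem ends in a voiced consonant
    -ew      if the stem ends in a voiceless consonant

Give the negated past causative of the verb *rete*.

The final sound of *rete* is /e/, which is a vowel, so the causative suffix is -ehe, giving *reteehe*.
The causative form *reteehe* — final sound /e/ (a vowel) → -bu → *reteehebu*.
Since the final sound of the past-tense form *reteehebu* is /u/ (a vowel), it takes -os, giving *reteehebuos*.

reteehebuos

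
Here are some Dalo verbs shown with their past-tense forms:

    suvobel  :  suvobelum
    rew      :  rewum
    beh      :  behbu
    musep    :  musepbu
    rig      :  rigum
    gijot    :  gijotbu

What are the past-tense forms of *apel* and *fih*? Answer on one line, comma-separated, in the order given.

Looking at the final consonant of each stem: -bu when the stem ends in a voiceless consonant (*beh*, *musep*, *gijot*); -um when the stem ends in a voiced consonant (*suvobel*, *rew*, *rig*).
*apel* — final consonant /l/ (voiced) → -um → *apelum*.
Since the final consonant of *fih* is /h/ (voiceless), it takes -bu, giving *fihbu*.

apelum, fihbu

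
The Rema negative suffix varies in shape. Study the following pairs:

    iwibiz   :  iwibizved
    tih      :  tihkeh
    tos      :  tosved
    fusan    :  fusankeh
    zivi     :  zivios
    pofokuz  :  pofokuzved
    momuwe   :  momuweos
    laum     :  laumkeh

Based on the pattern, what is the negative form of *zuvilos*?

zuvilosved

Looking at the final sound of each stem: -ved when the stem ends in a sibilant (*iwibiz*, *tos*, *pofokuz*); -keh when the stem ends in a non-sibilant consonant (*tih*, *fusan*, *laum*); -os when the stem ends in a vowel (*zivi*, *momuwe*).
Since the final sound of *zuvilos* is /s/ (a sibilant), it takes -ved, giving *zuvilosved*.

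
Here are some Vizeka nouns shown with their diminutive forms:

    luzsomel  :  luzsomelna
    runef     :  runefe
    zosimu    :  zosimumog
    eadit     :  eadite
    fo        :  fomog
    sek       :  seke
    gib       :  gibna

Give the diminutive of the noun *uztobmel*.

Looking at the final sound of each stem: -e when the stem ends in a voiceless consonant (*runef*, *eadit*, *sek*); -na when the stem ends in a voiced consonant (*luzsomel*, *gib*); -mog when the stem ends in a vowel (*zosimu*, *fo*).
*uztobmel*: final sound = /l/, a voiced consonant → -na → *uztobmelna*.

uztobmelna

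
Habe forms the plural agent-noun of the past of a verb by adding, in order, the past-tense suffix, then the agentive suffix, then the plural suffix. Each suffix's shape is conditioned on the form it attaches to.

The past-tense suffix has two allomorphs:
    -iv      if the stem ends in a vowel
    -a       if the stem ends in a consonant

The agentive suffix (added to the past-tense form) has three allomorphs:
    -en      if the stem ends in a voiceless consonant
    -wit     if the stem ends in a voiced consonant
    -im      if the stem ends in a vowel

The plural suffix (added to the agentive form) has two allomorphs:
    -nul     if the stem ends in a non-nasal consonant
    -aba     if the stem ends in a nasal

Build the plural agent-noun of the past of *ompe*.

ompeivwitnul

Since the final sound of *ompe* is /e/ (a vowel), it takes -iv, giving *ompeiv*.
The past-tense form *ompeiv* — final sound /v/ (a voiced consonant) → -wit → *ompeivwit*.
The agentive form *ompeivwit*: final consonant = /t/, non-nasal → -nul → *ompeivwitnul*.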